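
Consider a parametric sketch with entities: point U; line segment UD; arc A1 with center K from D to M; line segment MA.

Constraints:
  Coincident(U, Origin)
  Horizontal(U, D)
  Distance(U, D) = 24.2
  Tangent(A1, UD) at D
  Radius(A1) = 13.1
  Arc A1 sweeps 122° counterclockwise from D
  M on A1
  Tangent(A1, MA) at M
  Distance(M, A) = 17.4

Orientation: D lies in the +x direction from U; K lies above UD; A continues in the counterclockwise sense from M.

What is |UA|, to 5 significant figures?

43.492

U is at the origin; UD is horizontal with |UD| = 24.2 and D on the +x side, so D = (24.200, 0.0000). The tangent condition forces KD to be normal to UD, so K = D + (0, 13.1) = (24.200, 13.100). On A1, D sits at bearing -90° from K; a 122° counterclockwise sweep puts M at bearing 32°, so M = K + 13.1·(cos 32°, sin 32°) = (35.309, 20.042). The tangent condition forces KM to be normal to MA, so MA runs along (−sin 32°, cos 32°); with |MA| = 17.4, A = (26.089, 34.798). Then |UA| = |A − U| = 43.492.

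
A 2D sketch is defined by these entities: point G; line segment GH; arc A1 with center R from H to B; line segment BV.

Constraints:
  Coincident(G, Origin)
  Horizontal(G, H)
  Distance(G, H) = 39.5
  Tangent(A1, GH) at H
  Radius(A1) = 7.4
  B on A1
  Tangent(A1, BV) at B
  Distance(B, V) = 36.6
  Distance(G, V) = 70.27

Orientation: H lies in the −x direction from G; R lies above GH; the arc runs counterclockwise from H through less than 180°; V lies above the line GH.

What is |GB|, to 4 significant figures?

36.04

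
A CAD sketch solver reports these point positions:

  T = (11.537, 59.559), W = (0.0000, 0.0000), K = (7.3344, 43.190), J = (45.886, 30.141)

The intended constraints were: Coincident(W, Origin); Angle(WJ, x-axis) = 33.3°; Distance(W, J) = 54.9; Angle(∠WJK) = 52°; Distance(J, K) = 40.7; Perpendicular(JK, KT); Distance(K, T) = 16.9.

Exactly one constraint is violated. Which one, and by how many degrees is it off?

Perpendicular(JK, KT) — off by 4.30°.

W = (0.00, 0.00) ✓; WJ at 33.30° ✓; |WJ| = 54.90 ✓; ∠WJK = 52.00° ✓; |JK| = 40.70 ✓; ∠(JK, KT) = 85.70° ✗; |KT| = 16.90 ✓.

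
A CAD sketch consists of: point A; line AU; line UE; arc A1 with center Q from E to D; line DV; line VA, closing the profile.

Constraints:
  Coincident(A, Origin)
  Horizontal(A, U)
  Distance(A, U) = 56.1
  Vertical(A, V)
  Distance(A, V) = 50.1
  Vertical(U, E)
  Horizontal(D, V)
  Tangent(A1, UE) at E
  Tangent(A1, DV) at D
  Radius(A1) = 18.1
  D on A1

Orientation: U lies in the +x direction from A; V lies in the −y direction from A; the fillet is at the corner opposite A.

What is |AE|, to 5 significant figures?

64.585

A is at the origin; AU is horizontal with |AU| = 56.1 and U on the +x side, so U = (56.100, 0.0000). AV is vertical with |AV| = 50.1 and V on the −y side, so V = (0.0000, -50.100). The virtual corner opposite A is at (56.100, -50.100). A1 meets UE tangentially, so QE is at right angles to UE and A1 meets DV tangentially, so QD is at right angles to DV, with radius 18.1, so the center Q sits 18.1 in from both sides at Q = (38.000, -32.000). That places the tangent points at E = (56.100, -32.000) on UE and D = (38.000, -50.100) on DV. Then |AE| = |E − A| = 64.585.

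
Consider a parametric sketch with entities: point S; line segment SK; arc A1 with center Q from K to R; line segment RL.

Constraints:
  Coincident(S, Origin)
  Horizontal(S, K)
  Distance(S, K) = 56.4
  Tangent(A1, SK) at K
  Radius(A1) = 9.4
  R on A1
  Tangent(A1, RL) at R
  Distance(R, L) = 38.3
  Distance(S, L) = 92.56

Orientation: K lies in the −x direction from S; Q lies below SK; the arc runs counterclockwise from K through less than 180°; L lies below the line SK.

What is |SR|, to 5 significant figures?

64.442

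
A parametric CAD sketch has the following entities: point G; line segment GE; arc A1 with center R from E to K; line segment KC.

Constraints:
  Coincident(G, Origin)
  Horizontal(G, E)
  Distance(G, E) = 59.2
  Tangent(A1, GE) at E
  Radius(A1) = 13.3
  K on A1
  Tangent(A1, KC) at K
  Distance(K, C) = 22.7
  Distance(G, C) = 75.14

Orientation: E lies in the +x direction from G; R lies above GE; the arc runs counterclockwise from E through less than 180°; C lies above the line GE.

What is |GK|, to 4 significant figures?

73.90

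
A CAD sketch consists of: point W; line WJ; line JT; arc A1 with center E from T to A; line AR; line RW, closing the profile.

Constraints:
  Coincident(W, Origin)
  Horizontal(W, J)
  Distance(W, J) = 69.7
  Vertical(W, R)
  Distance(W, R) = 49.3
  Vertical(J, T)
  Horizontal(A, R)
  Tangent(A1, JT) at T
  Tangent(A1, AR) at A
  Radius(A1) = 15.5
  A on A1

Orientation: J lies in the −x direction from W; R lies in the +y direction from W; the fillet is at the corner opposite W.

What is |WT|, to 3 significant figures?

77.5

The virtual corner opposite W is at (-69.7, 49.3). Since A1 is tangent to JT there, ET ⟂ JT and A1 meets AR tangentially, so EA is at right angles to AR, with radius 15.5, so the center E sits 15.5 in from both sides at E = (-54.2, 33.8). That places the tangent points at T = (-69.7, 33.8) on JT and A = (-54.2, 49.3) on AR. Then |WT| = |T − W| = 77.5.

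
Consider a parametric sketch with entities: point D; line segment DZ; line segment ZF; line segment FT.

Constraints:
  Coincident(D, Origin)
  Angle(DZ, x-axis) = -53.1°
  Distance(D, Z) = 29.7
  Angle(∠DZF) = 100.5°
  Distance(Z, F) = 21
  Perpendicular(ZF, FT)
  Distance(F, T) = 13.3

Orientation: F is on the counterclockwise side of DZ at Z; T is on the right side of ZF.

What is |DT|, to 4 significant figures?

50.04

D is at the origin; DZ runs at -53.1° with length 29.7, so Z = 29.7·(cos -53.1°, sin -53.1°) = (17.83, -23.75). ∠DZF = 100.5°, so ZF runs at -53.1° + (180° − 100.5°) = 26.40° from the x-axis; with |ZF| = 21.0, F = Z + 21.0·(cos 26.40°, sin 26.40°) = (36.64, -14.41). ZF ⟂ FT; with |FT| = 13.3 on the right of ZF, T = F + 13.3·(0.4446, -0.8957) = (42.56, -26.33). Then |DT| = |T − D| = 50.04.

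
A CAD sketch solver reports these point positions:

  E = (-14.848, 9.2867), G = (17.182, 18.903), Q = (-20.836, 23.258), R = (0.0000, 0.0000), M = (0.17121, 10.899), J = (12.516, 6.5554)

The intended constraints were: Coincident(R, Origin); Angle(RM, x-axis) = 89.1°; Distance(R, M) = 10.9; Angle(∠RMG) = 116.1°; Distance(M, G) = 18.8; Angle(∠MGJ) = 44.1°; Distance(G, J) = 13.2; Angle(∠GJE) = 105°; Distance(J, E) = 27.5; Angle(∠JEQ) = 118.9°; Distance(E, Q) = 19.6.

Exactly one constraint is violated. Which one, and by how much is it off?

Distance(E, Q) = 19.6 — off by 4.40.

R = (0.00, 0.00) ✓; RM at 89.10° ✓; |RM| = 10.90 ✓; ∠RMG = 116.1° ✓; |MG| = 18.80 ✓; ∠MGJ = 44.10° ✓; |GJ| = 13.20 ✓; ∠GJE = 105.0° ✓; |JE| = 27.50 ✓; ∠JEQ = 118.9° ✓; |EQ| = 15.20 ✗.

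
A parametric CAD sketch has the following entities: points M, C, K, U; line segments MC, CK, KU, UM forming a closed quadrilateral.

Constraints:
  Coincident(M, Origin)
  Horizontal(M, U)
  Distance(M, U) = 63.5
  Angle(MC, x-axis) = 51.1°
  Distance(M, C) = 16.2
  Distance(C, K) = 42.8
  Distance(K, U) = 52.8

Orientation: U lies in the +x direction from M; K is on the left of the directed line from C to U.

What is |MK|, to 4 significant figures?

59.00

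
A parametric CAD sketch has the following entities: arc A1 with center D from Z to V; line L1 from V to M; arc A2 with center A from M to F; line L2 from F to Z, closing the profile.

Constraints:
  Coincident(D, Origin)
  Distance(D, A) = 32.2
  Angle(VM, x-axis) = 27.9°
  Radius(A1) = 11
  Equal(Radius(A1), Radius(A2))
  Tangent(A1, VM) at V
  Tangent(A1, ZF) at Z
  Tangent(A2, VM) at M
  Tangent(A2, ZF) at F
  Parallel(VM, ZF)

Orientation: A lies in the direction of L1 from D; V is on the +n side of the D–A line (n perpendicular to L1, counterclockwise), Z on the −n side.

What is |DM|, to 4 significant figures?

34.03

The slot axis is L1's direction at 27.9°, so u = (cos 27.9°, sin 27.9°) = (0.8838, 0.4679) and n = (−sin 27.9°, cos 27.9°) = (-0.4679, 0.8838). D is at the origin and A lies 32.2 along u from D, so A = 32.2·u = (28.46, 15.07). Tangency of A1 to both parallel lines with radius 11.0 puts V and Z at D ± 11.0·n: V = (-5.147, 9.721), Z = (5.147, -9.721). Equal radii place M and F the same way about A: M = A + 11.0·n = (23.31, 24.79), F = A − 11.0·n = (33.60, 5.346). Then |DM| = |M − D| = 34.03.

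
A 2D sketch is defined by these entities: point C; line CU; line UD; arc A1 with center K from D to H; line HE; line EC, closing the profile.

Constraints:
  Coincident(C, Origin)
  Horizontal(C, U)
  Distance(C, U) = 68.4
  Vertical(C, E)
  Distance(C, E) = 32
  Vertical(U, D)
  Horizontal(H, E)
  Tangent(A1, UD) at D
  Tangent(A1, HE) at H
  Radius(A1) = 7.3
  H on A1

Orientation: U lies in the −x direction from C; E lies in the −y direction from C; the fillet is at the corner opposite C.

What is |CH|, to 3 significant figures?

69.0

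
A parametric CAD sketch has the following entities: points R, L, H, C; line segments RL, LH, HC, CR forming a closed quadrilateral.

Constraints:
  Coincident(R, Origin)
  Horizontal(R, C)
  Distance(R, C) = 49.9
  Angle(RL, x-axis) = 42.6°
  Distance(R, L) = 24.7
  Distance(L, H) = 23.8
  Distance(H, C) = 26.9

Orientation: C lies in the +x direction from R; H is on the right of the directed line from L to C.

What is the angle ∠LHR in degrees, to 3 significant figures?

61.3°

Checks: R.y = 0.00, C.y = 0.00 ✓; |LH| = 23.80 ✓; |HC| = 26.90 ✓.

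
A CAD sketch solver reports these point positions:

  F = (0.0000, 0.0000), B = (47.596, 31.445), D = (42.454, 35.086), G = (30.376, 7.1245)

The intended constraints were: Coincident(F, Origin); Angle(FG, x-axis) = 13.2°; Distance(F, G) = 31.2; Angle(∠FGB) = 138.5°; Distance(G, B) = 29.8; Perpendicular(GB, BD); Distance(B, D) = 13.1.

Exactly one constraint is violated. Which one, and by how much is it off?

Distance(B, D) = 13.1 — off by 6.80.

F = (0.00, 0.00) ✓; FG at 13.20° ✓; |FG| = 31.20 ✓; ∠FGB = 138.5° ✓; |GB| = 29.80 ✓; ∠(GB, BD) = 90.00° ✓; |BD| = 6.301 ✗.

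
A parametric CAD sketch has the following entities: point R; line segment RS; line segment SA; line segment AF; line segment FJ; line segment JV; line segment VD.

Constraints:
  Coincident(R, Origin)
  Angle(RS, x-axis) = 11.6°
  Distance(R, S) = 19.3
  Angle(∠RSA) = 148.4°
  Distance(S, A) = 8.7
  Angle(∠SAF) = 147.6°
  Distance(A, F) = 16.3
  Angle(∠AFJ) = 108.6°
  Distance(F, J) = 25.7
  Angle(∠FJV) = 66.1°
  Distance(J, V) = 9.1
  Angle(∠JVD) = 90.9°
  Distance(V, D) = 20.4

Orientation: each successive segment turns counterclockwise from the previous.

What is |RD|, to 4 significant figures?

37.83

∠FJV = 66.1° gives JV at -99.10° from the x-axis; with |JV| = 9.1, V = (6.308, 30.64). ∠JVD = 90.9° gives VD at -10.00° from the x-axis; with |VD| = 20.4, D = (26.40, 27.09). Then |RD| = |D − R| = 37.83.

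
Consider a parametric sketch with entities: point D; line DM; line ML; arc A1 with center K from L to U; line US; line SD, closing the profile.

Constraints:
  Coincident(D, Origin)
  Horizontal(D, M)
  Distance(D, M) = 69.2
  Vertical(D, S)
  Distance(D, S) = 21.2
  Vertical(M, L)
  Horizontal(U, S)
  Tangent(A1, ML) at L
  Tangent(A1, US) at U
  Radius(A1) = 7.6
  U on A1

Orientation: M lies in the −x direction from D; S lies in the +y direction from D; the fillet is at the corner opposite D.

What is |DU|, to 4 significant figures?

65.15

The virtual corner opposite D is at (-69.20, 21.20). A1 meets ML tangentially, so KL is at right angles to ML and the tangent condition forces KU to be normal to US, with radius 7.6, so the center K sits 7.6 in from both sides at K = (-61.60, 13.60). That places the tangent points at L = (-69.20, 13.60) on ML and U = (-61.60, 21.20) on US. Then |DU| = |U − D| = 65.15.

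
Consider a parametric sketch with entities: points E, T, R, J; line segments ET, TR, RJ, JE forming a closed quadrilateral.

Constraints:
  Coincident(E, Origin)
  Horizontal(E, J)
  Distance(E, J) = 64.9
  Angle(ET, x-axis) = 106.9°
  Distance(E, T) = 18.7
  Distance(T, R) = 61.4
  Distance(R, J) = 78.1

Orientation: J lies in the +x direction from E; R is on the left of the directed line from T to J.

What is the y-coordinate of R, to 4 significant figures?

69.08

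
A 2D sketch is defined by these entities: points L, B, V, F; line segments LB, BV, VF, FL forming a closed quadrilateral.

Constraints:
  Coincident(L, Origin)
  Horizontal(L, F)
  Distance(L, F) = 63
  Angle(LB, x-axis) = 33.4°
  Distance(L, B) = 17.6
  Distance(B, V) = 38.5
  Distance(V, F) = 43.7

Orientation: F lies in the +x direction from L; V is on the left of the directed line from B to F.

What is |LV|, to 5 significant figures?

55.768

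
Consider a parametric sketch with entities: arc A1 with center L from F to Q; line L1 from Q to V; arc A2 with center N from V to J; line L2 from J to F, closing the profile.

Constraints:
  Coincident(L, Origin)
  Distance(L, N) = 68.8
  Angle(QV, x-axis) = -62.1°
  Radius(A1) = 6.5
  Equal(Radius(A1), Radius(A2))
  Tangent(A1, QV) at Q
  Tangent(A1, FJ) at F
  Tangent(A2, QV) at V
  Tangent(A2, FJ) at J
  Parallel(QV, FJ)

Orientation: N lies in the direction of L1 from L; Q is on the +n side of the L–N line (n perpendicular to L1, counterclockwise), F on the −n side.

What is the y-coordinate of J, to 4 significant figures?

-63.84

The slot axis is L1's direction at -62.1°, so u = (cos -62.1°, sin -62.1°) = (0.4679, -0.8838) and n = (−sin -62.1°, cos -62.1°) = (0.8838, 0.4679). L is at the origin and N lies 68.8 along u from L, so N = 68.8·u = (32.19, -60.80). Tangency of A1 to both parallel lines with radius 6.5 puts Q and F at L ± 6.5·n: Q = (5.744, 3.042), F = (-5.744, -3.042). Equal radii place V and J the same way about N: V = N + 6.5·n = (37.94, -57.76), J = N − 6.5·n = (26.45, -63.84). So J.y = -63.84.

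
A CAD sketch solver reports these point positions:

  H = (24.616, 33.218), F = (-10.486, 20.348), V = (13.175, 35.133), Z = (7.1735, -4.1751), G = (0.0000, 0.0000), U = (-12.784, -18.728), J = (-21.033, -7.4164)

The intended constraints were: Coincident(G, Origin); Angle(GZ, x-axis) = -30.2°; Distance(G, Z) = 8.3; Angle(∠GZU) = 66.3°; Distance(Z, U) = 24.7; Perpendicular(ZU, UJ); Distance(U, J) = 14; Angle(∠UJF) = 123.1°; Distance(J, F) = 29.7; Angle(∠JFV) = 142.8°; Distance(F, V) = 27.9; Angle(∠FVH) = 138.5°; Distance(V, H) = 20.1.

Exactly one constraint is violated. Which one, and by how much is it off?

Distance(V, H) = 20.1 — off by 8.50.

G = (0.00, 0.00) ✓; GZ at -30.20° ✓; |GZ| = 8.300 ✓; ∠GZU = 66.30° ✓; |ZU| = 24.70 ✓; ∠(ZU, UJ) = 90.00° ✓; |UJ| = 14.00 ✓; ∠UJF = 123.1° ✓; |JF| = 29.70 ✓; ∠JFV = 142.8° ✓; |FV| = 27.90 ✓; ∠FVH = 138.5° ✓; |VH| = 11.60 ✗.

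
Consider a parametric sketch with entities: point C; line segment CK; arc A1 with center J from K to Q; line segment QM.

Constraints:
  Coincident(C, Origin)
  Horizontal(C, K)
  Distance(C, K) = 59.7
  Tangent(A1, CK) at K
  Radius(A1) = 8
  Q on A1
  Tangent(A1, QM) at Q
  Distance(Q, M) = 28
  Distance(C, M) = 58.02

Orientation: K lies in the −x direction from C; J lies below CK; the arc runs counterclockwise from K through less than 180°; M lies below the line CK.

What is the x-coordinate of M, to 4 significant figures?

-46.90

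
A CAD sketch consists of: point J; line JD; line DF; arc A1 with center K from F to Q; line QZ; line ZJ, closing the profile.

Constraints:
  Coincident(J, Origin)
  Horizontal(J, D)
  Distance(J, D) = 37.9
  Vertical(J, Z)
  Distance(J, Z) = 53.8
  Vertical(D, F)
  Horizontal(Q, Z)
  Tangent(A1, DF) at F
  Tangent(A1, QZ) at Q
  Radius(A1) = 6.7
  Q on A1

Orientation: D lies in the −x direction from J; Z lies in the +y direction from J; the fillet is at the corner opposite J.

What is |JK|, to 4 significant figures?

56.50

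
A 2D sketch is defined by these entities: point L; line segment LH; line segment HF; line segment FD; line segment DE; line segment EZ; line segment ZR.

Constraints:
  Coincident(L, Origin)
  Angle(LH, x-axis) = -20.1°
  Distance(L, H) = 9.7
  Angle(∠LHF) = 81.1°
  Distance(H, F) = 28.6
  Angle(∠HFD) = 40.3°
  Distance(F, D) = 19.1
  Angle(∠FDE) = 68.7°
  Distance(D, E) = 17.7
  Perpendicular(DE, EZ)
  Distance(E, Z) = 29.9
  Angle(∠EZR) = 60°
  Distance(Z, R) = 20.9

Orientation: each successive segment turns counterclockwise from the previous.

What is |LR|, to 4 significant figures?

31.22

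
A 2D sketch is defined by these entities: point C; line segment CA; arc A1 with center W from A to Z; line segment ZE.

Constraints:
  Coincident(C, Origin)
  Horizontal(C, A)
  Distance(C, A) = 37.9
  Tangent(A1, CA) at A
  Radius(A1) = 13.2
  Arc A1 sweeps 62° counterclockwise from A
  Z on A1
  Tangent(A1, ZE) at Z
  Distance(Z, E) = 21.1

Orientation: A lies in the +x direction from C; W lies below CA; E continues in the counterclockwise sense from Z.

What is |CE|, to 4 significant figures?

30.40

C is at the origin; CA is horizontal with |CA| = 37.9 and A on the +x side, so A = (37.90, 0.000). The tangent condition forces WA to be normal to CA, so W = A + (0, -13.2) = (37.90, -13.20). On A1, A sits at bearing 90° from W; a 62° counterclockwise sweep puts Z at bearing 152°, so Z = W + 13.2·(cos 152°, sin 152°) = (26.25, -7.003). A1 meets ZE tangentially, so WZ is at right angles to ZE, so ZE runs along (−sin 152°, cos 152°); with |ZE| = 21.1, E = (16.34, -25.63). Then |CE| = |E − C| = 30.40.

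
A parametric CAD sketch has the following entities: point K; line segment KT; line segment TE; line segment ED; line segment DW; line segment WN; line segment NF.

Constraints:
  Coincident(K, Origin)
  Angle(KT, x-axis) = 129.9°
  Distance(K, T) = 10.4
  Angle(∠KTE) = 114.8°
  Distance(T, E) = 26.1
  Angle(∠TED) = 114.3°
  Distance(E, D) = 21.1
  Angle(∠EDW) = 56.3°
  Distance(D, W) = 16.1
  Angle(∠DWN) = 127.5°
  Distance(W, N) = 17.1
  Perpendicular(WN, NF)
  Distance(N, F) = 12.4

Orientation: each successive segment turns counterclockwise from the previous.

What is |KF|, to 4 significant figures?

29.55

∠DWN = 127.5° gives WN at 77.00° from the x-axis; with |WN| = 17.1, N = (-16.75, 3.689). The perpendicularity gives NF at right angles to WN, so NF runs at 167.0°; with |NF| = 12.4, F = (-28.83, 6.478). Then |KF| = |F − K| = 29.55.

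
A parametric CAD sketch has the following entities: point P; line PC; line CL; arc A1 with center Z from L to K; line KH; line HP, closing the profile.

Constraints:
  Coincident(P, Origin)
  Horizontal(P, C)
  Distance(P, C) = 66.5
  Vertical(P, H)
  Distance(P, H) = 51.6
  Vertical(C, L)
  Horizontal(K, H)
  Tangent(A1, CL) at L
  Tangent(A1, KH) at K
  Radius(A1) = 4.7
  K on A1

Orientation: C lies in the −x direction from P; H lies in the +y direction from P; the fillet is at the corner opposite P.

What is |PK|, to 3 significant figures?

80.5

P is at the origin; PC is horizontal with |PC| = 66.5 and C on the −x side, so C = (-66.5, 0.00). PH is vertical with |PH| = 51.6 and H on the +y side, so H = (0.00, 51.6). The virtual corner opposite P is at (-66.5, 51.6). Since A1 is tangent to CL there, ZL ⟂ CL and the tangent condition forces ZK to be normal to KH, with radius 4.7, so the center Z sits 4.7 in from both sides at Z = (-61.8, 46.9). That places the tangent points at L = (-66.5, 46.9) on CL and K = (-61.8, 51.6) on KH. Then |PK| = |K − P| = 80.5.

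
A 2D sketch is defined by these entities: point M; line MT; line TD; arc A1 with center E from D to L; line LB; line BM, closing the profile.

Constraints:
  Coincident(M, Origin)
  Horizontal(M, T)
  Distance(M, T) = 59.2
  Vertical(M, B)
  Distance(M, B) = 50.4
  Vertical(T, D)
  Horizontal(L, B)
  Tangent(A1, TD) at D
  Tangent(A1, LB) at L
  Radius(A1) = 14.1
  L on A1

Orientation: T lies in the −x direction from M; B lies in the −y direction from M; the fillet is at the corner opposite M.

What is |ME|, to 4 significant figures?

57.89

M is at the origin; M and T share the same y with |MT| = 59.2 and T on the −x side, so T = (-59.20, 0.000). MB is vertical with |MB| = 50.4 and B on the −y side, so B = (0.000, -50.40). The virtual corner opposite M is at (-59.20, -50.40). Since A1 is tangent to TD there, ED ⟂ TD and tangency of A1 to LB means the radius EL is perpendicular to LB, with radius 14.1, so the center E sits 14.1 in from both sides at E = (-45.10, -36.30). Then |ME| = |E − M| = 57.89.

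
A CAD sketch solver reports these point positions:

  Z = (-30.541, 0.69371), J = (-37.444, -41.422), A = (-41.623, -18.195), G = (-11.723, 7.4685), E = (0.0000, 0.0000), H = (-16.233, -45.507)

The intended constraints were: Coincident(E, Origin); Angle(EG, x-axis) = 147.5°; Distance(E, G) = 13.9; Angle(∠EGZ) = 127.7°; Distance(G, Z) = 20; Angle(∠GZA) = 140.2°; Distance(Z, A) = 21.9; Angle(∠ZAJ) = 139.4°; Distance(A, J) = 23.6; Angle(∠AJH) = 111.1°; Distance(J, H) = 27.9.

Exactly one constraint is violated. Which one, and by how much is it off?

Distance(J, H) = 27.9 — off by 6.30.

E = (0.00, 0.00) ✓; EG at 147.5° ✓; |EG| = 13.90 ✓; ∠EGZ = 127.7° ✓; |GZ| = 20.00 ✓; ∠GZA = 140.2° ✓; |ZA| = 21.90 ✓; ∠ZAJ = 139.4° ✓; |AJ| = 23.60 ✓; ∠AJH = 111.1° ✓; |JH| = 21.60 ✗.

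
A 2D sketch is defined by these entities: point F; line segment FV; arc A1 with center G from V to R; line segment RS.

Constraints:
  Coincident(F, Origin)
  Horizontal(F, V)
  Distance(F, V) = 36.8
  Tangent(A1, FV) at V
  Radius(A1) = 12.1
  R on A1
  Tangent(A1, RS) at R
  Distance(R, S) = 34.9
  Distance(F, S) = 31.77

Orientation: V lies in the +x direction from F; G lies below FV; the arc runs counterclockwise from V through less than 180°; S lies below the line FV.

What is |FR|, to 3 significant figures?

27.8

F is at the origin; F and V share the same y with |FV| = 36.8 and V on the +x side, so V = (36.8, 0.00). Since A1 is tangent to FV there, GV ⟂ FV, so G = V + (0, -12.1) = (36.8, -12.1). Since GR ⟂ RS (tangency), |GS| = √(12.1² + 34.9²) = 36.9 regardless of where R sits on A1. So S lies on both circle(F, 31.77) and circle(G, 36.9); the below-FV intersection is S = (5.26, -31.3). R is the foot of the tangent from S: R = (27.5, -4.40).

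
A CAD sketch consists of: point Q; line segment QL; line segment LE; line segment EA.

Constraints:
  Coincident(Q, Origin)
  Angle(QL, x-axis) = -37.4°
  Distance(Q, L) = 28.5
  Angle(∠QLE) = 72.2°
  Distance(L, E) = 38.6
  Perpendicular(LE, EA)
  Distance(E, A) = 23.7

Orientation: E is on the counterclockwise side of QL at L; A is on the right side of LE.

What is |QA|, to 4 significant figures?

58.97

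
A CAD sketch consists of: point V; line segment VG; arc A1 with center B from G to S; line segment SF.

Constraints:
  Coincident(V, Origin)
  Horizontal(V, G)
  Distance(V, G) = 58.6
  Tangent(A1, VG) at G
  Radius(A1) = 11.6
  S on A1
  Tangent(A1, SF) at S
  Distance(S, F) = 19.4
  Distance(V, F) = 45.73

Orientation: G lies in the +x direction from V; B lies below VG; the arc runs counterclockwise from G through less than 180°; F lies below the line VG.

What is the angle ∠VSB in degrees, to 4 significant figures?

159.6°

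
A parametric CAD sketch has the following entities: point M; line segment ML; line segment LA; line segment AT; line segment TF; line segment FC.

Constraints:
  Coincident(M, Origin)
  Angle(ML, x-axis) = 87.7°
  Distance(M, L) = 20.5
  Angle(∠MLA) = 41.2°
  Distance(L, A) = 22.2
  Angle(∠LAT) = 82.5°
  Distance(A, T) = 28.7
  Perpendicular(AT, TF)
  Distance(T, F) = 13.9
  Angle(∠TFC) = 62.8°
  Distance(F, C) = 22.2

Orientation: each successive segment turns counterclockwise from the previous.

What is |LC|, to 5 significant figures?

19.236

M is at the origin; ML runs at 87.7° with length 20.5, so L = (0.82270, 20.483). ∠MLA = 41.2° gives LA at -133.50° from the x-axis; with |LA| = 22.2, A = (-14.459, 4.3802). ∠LAT = 82.5° gives AT at -36.000° from the x-axis; with |AT| = 28.7, T = (8.7600, -12.489). The perpendicularity gives TF at right angles to AT, so TF runs at 54.000°; with |TF| = 13.9, F = (16.930, -1.2439). ∠TFC = 62.8° gives FC at 171.20° from the x-axis; with |FC| = 22.2, C = (-5.0084, 2.1524). Then |LC| = |C − L| = 19.236.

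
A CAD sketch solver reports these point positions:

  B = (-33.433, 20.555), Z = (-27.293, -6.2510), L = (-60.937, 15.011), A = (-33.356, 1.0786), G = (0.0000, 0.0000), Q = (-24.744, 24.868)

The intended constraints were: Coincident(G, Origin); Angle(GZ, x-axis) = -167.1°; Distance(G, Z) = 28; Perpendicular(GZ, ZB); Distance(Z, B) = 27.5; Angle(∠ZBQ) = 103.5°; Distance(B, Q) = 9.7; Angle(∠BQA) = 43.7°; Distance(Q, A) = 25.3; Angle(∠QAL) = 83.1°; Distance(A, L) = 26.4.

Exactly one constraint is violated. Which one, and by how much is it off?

Distance(A, L) = 26.4 — off by 4.50.

G = (0.00, 0.00) ✓; GZ at -167.1° ✓; |GZ| = 28.00 ✓; ∠(GZ, ZB) = 90.00° ✓; |ZB| = 27.50 ✓; ∠ZBQ = 103.5° ✓; |BQ| = 9.701 ✓; ∠BQA = 43.70° ✓; |QA| = 25.30 ✓; ∠QAL = 83.10° ✓; |AL| = 30.90 ✗.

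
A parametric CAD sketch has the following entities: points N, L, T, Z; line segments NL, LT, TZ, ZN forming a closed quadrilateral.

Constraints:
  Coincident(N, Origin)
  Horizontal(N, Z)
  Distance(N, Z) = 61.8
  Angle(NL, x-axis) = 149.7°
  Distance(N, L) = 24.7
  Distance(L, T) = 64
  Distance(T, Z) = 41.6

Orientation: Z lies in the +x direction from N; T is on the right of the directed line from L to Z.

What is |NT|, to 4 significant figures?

39.60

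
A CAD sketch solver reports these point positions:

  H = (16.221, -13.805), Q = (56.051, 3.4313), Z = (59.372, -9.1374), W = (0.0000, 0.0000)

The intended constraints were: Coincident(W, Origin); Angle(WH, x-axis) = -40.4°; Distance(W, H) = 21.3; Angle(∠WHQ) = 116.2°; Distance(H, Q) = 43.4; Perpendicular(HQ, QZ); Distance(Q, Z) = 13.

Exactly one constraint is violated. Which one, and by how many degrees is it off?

Perpendicular(HQ, QZ) — off by 8.60°.

W = (0.00, 0.00) ✓; WH at -40.40° ✓; |WH| = 21.30 ✓; ∠WHQ = 116.2° ✓; |HQ| = 43.40 ✓; ∠(HQ, QZ) = 98.60° ✗; |QZ| = 13.00 ✓.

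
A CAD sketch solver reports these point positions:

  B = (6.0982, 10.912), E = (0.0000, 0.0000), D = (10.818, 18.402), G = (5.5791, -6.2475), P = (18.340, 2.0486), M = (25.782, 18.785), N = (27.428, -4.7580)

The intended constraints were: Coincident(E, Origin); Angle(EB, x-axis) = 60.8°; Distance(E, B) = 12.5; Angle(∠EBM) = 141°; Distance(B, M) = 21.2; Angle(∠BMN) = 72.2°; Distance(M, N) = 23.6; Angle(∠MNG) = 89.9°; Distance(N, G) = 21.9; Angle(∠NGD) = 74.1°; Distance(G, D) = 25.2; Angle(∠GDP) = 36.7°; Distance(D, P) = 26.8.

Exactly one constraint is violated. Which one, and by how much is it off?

Distance(D, P) = 26.8 — off by 8.80.

E = (0.00, 0.00) ✓; EB at 60.80° ✓; |EB| = 12.50 ✓; ∠EBM = 141.0° ✓; |BM| = 21.20 ✓; ∠BMN = 72.20° ✓; |MN| = 23.60 ✓; ∠MNG = 89.90° ✓; |NG| = 21.90 ✓; ∠NGD = 74.10° ✓; |GD| = 25.20 ✓; ∠GDP = 36.70° ✓; |DP| = 18.00 ✗.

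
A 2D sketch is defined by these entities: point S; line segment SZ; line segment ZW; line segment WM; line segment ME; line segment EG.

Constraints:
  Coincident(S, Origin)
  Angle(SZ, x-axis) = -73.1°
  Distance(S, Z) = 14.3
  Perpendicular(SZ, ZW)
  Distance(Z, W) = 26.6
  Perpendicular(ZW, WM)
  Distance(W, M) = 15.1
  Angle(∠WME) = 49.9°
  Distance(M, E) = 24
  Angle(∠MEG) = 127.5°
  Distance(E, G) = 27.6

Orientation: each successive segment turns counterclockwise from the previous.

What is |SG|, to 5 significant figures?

43.285

S is at the origin; SZ runs at -73.1° with length 14.3, so Z = (4.1570, -13.682). SZ is perpendicular to ZW, so ZW runs at 16.900°; with |ZW| = 26.6, W = (29.608, -5.9498). The perpendicularity gives WM at right angles to ZW, so WM runs at 106.90°; with |WM| = 15.1, M = (25.219, 8.4981). ∠WME = 49.9° gives ME at -123.00° from the x-axis; with |ME| = 24.0, E = (12.147, -11.630). ∠MEG = 127.5° gives EG at -70.500° from the x-axis; with |EG| = 27.6, G = (21.360, -37.647). Then |SG| = |G − S| = 43.285.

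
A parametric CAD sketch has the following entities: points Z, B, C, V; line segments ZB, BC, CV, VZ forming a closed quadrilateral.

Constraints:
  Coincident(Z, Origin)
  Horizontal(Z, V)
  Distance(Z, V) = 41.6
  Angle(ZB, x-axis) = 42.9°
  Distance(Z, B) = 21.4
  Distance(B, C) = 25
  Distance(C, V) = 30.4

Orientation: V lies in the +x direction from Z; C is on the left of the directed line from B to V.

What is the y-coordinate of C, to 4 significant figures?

29.78

Checks: Z = (0.00, 0.00) ✓; |BC| = 25.00 ✓; |CV| = 30.40 ✓.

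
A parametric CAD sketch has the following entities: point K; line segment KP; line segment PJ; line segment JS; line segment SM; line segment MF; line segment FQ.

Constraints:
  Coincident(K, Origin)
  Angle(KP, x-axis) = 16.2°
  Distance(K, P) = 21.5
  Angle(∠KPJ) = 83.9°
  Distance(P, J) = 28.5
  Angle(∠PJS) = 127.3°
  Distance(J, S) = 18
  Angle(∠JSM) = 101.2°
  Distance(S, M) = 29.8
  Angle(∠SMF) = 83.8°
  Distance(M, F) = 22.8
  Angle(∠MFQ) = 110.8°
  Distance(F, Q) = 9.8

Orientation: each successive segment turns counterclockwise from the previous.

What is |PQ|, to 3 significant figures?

14.1

∠SMF = 83.8° gives MF at -20.0° from the x-axis; with |MF| = 22.8, F = (0.713, 2.49). ∠MFQ = 110.8° gives FQ at 49.2° from the x-axis; with |FQ| = 9.8, Q = (7.12, 9.91). Then |PQ| = |Q − P| = 14.1.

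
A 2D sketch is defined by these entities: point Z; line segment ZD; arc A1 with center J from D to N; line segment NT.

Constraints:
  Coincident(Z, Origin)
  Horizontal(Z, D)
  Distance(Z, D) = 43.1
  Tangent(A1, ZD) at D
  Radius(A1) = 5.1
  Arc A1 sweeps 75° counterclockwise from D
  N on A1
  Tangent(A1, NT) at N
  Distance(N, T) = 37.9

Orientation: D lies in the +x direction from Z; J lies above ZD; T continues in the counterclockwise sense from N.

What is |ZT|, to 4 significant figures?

70.54

Z is at the origin; ZD is horizontal with |ZD| = 43.1 and D on the +x side, so D = (43.10, 0.000). Since A1 is tangent to ZD there, JD ⟂ ZD, so J = D + (0, 5.1) = (43.10, 5.100). On A1, D sits at bearing -90° from J; a 75° counterclockwise sweep puts N at bearing -15°, so N = J + 5.1·(cos -15°, sin -15°) = (48.03, 3.780). Since A1 is tangent to NT there, JN ⟂ NT, so NT runs along (−sin -15°, cos -15°); with |NT| = 37.9, T = (57.84, 40.39). Then |ZT| = |T − Z| = 70.54.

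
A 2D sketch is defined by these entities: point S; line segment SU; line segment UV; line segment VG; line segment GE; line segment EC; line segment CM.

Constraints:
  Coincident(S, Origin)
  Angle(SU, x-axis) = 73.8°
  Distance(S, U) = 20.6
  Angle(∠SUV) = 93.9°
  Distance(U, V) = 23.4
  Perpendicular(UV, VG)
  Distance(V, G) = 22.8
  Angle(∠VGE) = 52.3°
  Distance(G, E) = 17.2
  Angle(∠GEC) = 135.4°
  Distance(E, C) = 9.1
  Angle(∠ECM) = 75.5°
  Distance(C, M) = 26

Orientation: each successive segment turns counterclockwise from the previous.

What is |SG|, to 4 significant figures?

24.90

S is at the origin; SU runs at 73.8° with length 20.6, so U = (5.747, 19.78). ∠SUV = 93.9° gives UV at 159.9° from the x-axis; with |UV| = 23.4, V = (-16.23, 27.82). UV is perpendicular to VG, so VG runs at -110.1°; with |VG| = 22.8, G = (-24.06, 6.412). Then |SG| = |G − S| = 24.90.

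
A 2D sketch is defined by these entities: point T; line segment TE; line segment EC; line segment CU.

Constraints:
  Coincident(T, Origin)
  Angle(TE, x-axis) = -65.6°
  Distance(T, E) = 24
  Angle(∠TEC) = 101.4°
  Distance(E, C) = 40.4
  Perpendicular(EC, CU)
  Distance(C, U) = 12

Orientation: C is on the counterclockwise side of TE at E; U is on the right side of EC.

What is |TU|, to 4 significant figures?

57.45

T is at the origin; TE runs at -65.6° with length 24.0, so E = 24.0·(cos -65.6°, sin -65.6°) = (9.915, -21.86). ∠TEC = 101.4°, so EC runs at -65.6° + (180° − 101.4°) = 13.00° from the x-axis; with |EC| = 40.4, C = E + 40.4·(cos 13.00°, sin 13.00°) = (49.28, -12.77). The perpendicularity gives CU at right angles to EC; with |CU| = 12.0 on the right of EC, U = C + 12.0·(0.2250, -0.9744) = (51.98, -24.46). Then |TU| = |U − T| = 57.45.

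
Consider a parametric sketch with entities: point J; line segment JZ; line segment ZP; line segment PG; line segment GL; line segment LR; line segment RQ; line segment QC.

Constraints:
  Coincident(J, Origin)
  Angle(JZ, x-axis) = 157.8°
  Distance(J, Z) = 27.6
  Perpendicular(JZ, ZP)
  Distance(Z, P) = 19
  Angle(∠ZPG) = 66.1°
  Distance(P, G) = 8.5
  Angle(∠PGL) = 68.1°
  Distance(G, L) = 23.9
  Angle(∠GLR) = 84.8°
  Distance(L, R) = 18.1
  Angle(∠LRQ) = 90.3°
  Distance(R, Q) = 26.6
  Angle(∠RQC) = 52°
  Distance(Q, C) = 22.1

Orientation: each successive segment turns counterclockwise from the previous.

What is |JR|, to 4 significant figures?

50.06

J is at the origin; JZ runs at 157.8° with length 27.6, so Z = (-25.55, 10.43). JZ ⟂ ZP, so ZP runs at -112.2°; with |ZP| = 19.0, P = (-32.73, -7.163). ∠ZPG = 66.1° gives PG at 1.700° from the x-axis; with |PG| = 8.5, G = (-24.24, -6.911). ∠PGL = 68.1° gives GL at 113.6° from the x-axis; with |GL| = 23.9, L = (-33.81, 14.99). ∠GLR = 84.8° gives LR at -151.2° from the x-axis; with |LR| = 18.1, R = (-49.67, 6.270). Then |JR| = |R − J| = 50.06.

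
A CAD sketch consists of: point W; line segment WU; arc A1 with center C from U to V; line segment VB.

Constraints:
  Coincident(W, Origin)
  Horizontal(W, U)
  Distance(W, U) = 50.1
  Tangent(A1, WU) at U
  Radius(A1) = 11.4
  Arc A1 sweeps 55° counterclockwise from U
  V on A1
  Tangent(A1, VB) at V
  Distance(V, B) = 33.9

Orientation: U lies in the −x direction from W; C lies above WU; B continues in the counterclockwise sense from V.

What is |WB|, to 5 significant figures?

38.977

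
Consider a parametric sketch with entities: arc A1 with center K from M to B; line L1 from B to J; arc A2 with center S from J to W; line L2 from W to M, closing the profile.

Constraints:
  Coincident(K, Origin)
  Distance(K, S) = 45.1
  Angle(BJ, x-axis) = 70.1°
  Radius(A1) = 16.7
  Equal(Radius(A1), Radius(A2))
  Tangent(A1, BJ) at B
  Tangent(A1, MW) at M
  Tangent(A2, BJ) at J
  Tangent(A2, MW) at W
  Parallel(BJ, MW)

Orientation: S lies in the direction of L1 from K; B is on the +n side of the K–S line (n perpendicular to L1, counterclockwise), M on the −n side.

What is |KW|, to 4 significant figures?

48.09

The slot axis is L1's direction at 70.1°, so u = (cos 70.1°, sin 70.1°) = (0.3404, 0.9403) and n = (−sin 70.1°, cos 70.1°) = (-0.9403, 0.3404). K is at the origin and S lies 45.1 along u from K, so S = 45.1·u = (15.35, 42.41). Tangency of A1 to both parallel lines with radius 16.7 puts B and M at K ± 16.7·n: B = (-15.70, 5.684), M = (15.70, -5.684). Equal radii place J and W the same way about S: J = S + 16.7·n = (-0.3517, 48.09), W = S − 16.7·n = (31.05, 36.72). Then |KW| = |W − K| = 48.09.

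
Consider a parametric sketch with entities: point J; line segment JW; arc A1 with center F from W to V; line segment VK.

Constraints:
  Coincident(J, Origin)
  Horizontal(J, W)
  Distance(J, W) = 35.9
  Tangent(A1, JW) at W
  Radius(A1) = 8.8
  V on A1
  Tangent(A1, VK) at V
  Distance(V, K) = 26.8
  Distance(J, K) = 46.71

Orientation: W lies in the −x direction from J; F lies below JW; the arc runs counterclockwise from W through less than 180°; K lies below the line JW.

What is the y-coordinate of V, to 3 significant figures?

-13.4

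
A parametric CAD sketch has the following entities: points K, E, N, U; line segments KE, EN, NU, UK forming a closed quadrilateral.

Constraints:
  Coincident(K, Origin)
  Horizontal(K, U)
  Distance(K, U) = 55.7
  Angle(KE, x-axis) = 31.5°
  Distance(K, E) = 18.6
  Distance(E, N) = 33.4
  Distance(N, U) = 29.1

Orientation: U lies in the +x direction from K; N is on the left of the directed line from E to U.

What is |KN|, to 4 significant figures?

52.00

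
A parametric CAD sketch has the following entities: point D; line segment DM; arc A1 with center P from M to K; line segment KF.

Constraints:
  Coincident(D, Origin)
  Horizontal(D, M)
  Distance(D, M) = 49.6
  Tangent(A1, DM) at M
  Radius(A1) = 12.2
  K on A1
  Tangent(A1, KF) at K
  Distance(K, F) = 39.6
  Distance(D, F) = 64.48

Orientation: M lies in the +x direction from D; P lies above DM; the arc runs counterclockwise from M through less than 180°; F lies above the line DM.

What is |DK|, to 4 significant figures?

62.72

Checks: |PK| = 12.20 ✓; ∠(PK, KF) = 90.00° ✓; |KF| = 39.60 ✓; |DF| = 64.48 ✓.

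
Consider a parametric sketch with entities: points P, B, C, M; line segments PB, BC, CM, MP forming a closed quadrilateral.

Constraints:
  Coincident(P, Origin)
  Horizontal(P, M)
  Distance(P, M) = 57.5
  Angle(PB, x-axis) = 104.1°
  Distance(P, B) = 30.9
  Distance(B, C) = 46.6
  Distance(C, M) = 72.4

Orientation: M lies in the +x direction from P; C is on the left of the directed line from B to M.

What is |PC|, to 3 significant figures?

68.6

P is at the origin; P and M share the same y with |PM| = 57.5 and M in +x, so M = (57.5, 0). PB runs at 104.1° with |PB| = 30.9, so B = (-7.53, 30.0). C is determined by |BC| = 46.6 and |CM| = 72.4 together: it lies at the intersection of circle(B, 46.6) and circle(M, 72.4). With |BM| = 71.6, the foot of the radical line on BM is 14.4 from B and the perpendicular offset is √(46.6² − 14.4²) = 44.3. Taking the left-of-BM solution: C = (24.1, 64.2).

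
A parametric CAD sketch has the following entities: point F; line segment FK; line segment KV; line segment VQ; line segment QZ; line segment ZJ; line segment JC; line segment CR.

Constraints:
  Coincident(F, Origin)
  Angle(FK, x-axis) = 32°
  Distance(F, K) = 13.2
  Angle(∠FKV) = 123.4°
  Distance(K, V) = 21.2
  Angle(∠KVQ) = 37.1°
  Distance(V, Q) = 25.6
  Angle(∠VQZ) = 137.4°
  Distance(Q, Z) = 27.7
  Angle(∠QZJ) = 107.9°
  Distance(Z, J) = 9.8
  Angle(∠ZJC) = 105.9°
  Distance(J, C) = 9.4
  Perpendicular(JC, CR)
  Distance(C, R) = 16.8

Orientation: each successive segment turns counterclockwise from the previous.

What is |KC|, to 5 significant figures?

20.656

F is at the origin; FK runs at 32.0° with length 13.2, so K = (11.194, 6.9949). ∠FKV = 123.4° gives KV at 88.600° from the x-axis; with |KV| = 21.2, V = (11.712, 28.189). ∠KVQ = 37.1° gives VQ at -128.50° from the x-axis; with |VQ| = 25.6, Q = (-4.2242, 8.1538). ∠VQZ = 137.4° gives QZ at -85.900° from the x-axis; with |QZ| = 27.7, Z = (-2.2437, -19.475). ∠QZJ = 107.9° gives ZJ at -13.800° from the x-axis; with |ZJ| = 9.8, J = (7.2734, -21.813). ∠ZJC = 105.9° gives JC at 60.300° from the x-axis; with |JC| = 9.4, C = (11.931, -13.648). Then |KC| = |C − K| = 20.656.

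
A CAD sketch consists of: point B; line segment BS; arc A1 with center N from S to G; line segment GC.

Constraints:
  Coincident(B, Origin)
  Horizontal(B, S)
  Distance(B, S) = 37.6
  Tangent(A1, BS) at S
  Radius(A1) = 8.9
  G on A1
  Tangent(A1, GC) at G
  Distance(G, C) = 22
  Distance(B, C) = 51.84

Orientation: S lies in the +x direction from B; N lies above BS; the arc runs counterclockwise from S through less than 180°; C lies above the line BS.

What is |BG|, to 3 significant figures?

47.5

Checks: B = (0.00, 0.00) ✓; |NG| = 8.900 ✓; ∠(NG, GC) = 90.00° ✓; |GC| = 22.00 ✓; |BC| = 51.84 ✓.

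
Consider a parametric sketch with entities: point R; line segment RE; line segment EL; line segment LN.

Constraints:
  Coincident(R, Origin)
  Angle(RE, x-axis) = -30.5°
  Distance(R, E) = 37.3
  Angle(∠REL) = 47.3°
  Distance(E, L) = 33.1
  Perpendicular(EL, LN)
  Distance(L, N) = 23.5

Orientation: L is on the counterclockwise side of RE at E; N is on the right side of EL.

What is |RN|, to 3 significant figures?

51.5

R is at the origin; RE runs at -30.5° with length 37.3, so E = 37.3·(cos -30.5°, sin -30.5°) = (32.1, -18.9). ∠REL = 47.3°, so EL runs at -30.5° + (180° − 47.3°) = 102° from the x-axis; with |EL| = 33.1, L = E + 33.1·(cos 102°, sin 102°) = (25.1, 13.4). EL is perpendicular to LN; with |LN| = 23.5 on the right of EL, N = L + 23.5·(0.977, 0.211) = (48.1, 18.4). Then |RN| = |N − R| = 51.5.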